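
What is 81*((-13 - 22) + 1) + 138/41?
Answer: -112776/41 ≈ -2750.6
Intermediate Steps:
81*((-13 - 22) + 1) + 138/41 = 81*(-35 + 1) + 138*(1/41) = 81*(-34) + 138/41 = -2754 + 138/41 = -112776/41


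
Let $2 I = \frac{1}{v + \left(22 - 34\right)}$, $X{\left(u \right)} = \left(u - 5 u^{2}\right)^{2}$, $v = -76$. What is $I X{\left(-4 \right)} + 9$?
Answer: $- \frac{342}{11} \approx -31.091$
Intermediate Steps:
$I = - \frac{1}{176}$ ($I = \frac{1}{2 \left(-76 + \left(22 - 34\right)\right)} = \frac{1}{2 \left(-76 - 12\right)} = \frac{1}{2 \left(-88\right)} = \frac{1}{2} \left(- \frac{1}{88}\right) = - \frac{1}{176} \approx -0.0056818$)
$I X{\left(-4 \right)} + 9 = - \frac{\left(-4\right)^{2} \left(-1 + 5 \left(-4\right)\right)^{2}}{176} + 9 = - \frac{16 \left(-1 - 20\right)^{2}}{176} + 9 = - \frac{16 \left(-21\right)^{2}}{176} + 9 = - \frac{16 \cdot 441}{176} + 9 = \left(- \frac{1}{176}\right) 7056 + 9 = - \frac{441}{11} + 9 = - \frac{342}{11}$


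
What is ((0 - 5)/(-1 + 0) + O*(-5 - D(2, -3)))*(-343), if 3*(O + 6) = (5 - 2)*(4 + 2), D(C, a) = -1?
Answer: -1715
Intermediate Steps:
O = 0 (O = -6 + ((5 - 2)*(4 + 2))/3 = -6 + (3*6)/3 = -6 + (1/3)*18 = -6 + 6 = 0)
((0 - 5)/(-1 + 0) + O*(-5 - D(2, -3)))*(-343) = ((0 - 5)/(-1 + 0) + 0*(-5 - 1*(-1)))*(-343) = (-5/(-1) + 0*(-5 + 1))*(-343) = (-5*(-1) + 0*(-4))*(-343) = (5 + 0)*(-343) = 5*(-343) = -1715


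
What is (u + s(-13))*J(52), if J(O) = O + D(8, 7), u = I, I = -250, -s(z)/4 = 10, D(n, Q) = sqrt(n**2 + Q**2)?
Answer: -15080 - 290*sqrt(113) ≈ -18163.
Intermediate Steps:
D(n, Q) = sqrt(Q**2 + n**2)
s(z) = -40 (s(z) = -4*10 = -40)
u = -250
J(O) = O + sqrt(113) (J(O) = O + sqrt(7**2 + 8**2) = O + sqrt(49 + 64) = O + sqrt(113))
(u + s(-13))*J(52) = (-250 - 40)*(52 + sqrt(113)) = -290*(52 + sqrt(113)) = -15080 - 290*sqrt(113)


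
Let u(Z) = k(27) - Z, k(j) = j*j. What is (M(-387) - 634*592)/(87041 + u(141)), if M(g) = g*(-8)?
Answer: -372232/87629 ≈ -4.2478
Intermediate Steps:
k(j) = j**2
M(g) = -8*g
u(Z) = 729 - Z (u(Z) = 27**2 - Z = 729 - Z)
(M(-387) - 634*592)/(87041 + u(141)) = (-8*(-387) - 634*592)/(87041 + (729 - 1*141)) = (3096 - 375328)/(87041 + (729 - 141)) = -372232/(87041 + 588) = -372232/87629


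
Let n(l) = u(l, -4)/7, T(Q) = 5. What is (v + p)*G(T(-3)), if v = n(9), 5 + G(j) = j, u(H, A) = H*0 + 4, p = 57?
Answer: 0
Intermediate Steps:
u(H, A) = 4 (u(H, A) = 0 + 4 = 4)
G(j) = -5 + j
n(l) = 4/7
v = 4/7 ≈ 0.57143
(v + p)*G(T(-3)) = (4/7 + 57)*(-5 + 5) = (403/7)*0 = 0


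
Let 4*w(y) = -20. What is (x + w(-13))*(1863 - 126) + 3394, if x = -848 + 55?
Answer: -1382732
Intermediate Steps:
w(y) = -5 (w(y) = (¼)*(-20) = -5)
x = -793
(x + w(-13))*(1863 - 126) + 3394 = (-793 - 5)*(1863 - 126) + 3394 = -798*1737 + 3394 = -1386126 + 3394 = -1382732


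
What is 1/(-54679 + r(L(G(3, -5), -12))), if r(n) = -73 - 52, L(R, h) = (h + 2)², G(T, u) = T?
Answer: -1/54804 ≈ -1.8247e-5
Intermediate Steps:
L(R, h) = (2 + h)²
r(n) = -125
1/(-54679 + r(L(G(3, -5), -12))) = 1/(-54679 - 125) = 1/(-54804) = -1/54804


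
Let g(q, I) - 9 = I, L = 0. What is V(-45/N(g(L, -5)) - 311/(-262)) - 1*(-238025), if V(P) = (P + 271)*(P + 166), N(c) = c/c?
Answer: 18244497899/68644 ≈ 2.6578e+5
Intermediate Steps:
g(q, I) = 9 + I
N(c) = 1
V(P) = (166 + P)*(271 + P) (V(P) = (271 + P)*(166 + P) = (166 + P)*(271 + P))
V(-45/N(g(L, -5)) - 311/(-262)) - 1*(-238025) = (44986 + (-45/1 - 311/(-262))**2 + 437*(-45/1 - 311/(-262))) - 1*(-238025) = (44986 + (-45*1 - 311*(-1/262))**2 + 437*(-45*1 - 311*(-1/262))) + 238025 = (44986 + (-45 + 311/262)**2 + 437*(-45 + 311/262)) + 238025 = (44986 + (-11479/262)**2 + 437*(-11479/262)) + 238025 = (44986 + 131767441/68644 - 5016323/262) + 238025 = 1905509799/68644 + 238025 = 18244497899/68644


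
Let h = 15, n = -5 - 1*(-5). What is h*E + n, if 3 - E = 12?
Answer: -135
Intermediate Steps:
E = -9 (E = 3 - 1*12 = 3 - 12 = -9)
n = 0 (n = -5 + 5 = 0)
h*E + n = 15*(-9) + 0 = -135 + 0 = -135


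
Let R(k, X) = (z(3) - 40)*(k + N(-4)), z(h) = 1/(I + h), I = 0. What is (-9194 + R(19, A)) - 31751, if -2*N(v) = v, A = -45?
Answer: -41778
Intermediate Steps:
z(h) = 1/h (z(h) = 1/(0 + h) = 1/h)
N(v) = -v/2
R(k, X) = -238/3 - 119*k/3 (R(k, X) = (1/3 - 40)*(k - ½*(-4)) = (⅓ - 40)*(k + 2) = -119*(2 + k)/3 = -238/3 - 119*k/3)
(-9194 + R(19, A)) - 31751 = (-9194 + (-238/3 - 119/3*19)) - 31751 = (-9194 + (-238/3 - 2261/3)) - 31751 = (-9194 - 833) - 31751 = -10027 - 31751 = -41778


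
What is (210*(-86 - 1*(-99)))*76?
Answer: 207480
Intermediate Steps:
(210*(-86 - 1*(-99)))*76 = (210*(-86 + 99))*76 = (210*13)*76 = 2730*76 = 207480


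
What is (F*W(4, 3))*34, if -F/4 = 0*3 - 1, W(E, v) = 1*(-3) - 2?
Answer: -680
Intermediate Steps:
W(E, v) = -5 (W(E, v) = -3 - 2 = -5)
F = 4 (F = -4*(0*3 - 1) = -4*(0 - 1) = -4*(-1) = 4)
(F*W(4, 3))*34 = (4*(-5))*34 = -20*34 = -680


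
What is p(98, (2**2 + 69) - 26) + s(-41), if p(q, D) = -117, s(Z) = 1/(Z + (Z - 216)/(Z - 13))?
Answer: -229023/1957 ≈ -117.03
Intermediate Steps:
s(Z) = 1/(Z + (-216 + Z)/(-13 + Z))
p(98, (2**2 + 69) - 26) + s(-41) = -117 + (13 - 1*(-41))/(216 - 1*(-41)**2 + 12*(-41)) = -117 + (13 + 41)/(216 - 1*1681 - 492) = -117 + 54/(216 - 1681 - 492) = -117 + 54/(-1957) = -117 - 1/1957*54 = -117 - 54/1957 = -229023/1957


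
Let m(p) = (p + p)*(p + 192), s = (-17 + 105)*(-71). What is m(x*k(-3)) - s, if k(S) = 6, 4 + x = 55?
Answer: 311024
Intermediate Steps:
x = 51 (x = -4 + 55 = 51)
s = -6248 (s = 88*(-71) = -6248)
m(p) = 2*p*(192 + p) (m(p) = (2*p)*(192 + p) = 2*p*(192 + p))
m(x*k(-3)) - s = 2*(51*6)*(192 + 51*6) - 1*(-6248) = 2*306*(192 + 306) + 6248 = 2*306*498 + 6248 = 304776 + 6248 = 311024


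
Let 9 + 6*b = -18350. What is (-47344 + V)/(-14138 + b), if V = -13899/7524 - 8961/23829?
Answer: 134740885493/48942684934 ≈ 2.7530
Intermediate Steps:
b = -18359/6 (b = -3/2 + (⅙)*(-18350) = -3/2 - 9175/3 = -18359/6 ≈ -3059.8)
V = -44291315/19921044 (V = -13899*1/7524 - 8961*1/23829 = -4633/2508 - 2987/7943 = -44291315/19921044 ≈ -2.2233)
(-47344 + V)/(-14138 + b) = (-47344 - 44291315/19921044)/(-14138 - 18359/6) = -943186198451/(19921044*(-103187/6)) = -943186198451/19921044*(-6/103187) = 134740885493/48942684934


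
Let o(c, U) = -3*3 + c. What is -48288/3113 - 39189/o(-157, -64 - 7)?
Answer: 113979549/516758 ≈ 220.57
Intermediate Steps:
o(c, U) = -9 + c
-48288/3113 - 39189/o(-157, -64 - 7) = -48288/3113 - 39189/(-9 - 157) = -48288*1/3113 - 39189/(-166) = -48288/3113 - 39189*(-1/166) = -48288/3113 + 39189/166 = 113979549/516758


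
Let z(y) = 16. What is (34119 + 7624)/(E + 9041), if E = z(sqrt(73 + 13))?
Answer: 41743/9057 ≈ 4.6089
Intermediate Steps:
E = 16
(34119 + 7624)/(E + 9041) = (34119 + 7624)/(16 + 9041) = 41743/9057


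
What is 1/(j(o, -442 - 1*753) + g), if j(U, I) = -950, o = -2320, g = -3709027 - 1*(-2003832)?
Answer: -1/1706145 ≈ -5.8612e-7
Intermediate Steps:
g = -1705195 (g = -3709027 + 2003832 = -1705195)
1/(j(o, -442 - 1*753) + g) = 1/(-950 - 1705195) = 1/(-1706145) = -1/1706145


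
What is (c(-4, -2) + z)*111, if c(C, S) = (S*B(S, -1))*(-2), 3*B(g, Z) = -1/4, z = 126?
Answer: 13949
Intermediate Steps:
B(g, Z) = -1/12 (B(g, Z) = (-1/4)/3 = (-1*¼)/3 = (⅓)*(-¼) = -1/12)
c(C, S) = S/6 (c(C, S) = (S*(-1/12))*(-2) = -S/12*(-2) = S/6)
(c(-4, -2) + z)*111 = ((⅙)*(-2) + 126)*111 = (-⅓ + 126)*111 = (377/3)*111 = 13949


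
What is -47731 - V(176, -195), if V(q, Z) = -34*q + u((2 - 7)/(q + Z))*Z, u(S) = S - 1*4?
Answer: -807038/19 ≈ -42476.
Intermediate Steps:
u(S) = -4 + S (u(S) = S - 4 = -4 + S)
V(q, Z) = -34*q + Z*(-4 - 5/(Z + q)) (V(q, Z) = -34*q + (-4 + (2 - 7)/(q + Z))*Z = -34*q + (-4 - 5/(Z + q))*Z = -34*q + Z*(-4 - 5/(Z + q)))
-47731 - V(176, -195) = -47731 - (-34*176 - 1*(-195)*(4 + 5/(-195 + 176))) = -47731 - (-5984 - 1*(-195)*(4 + 5/(-19))) = -47731 - (-5984 - 1*(-195)*(4 + 5*(-1/19))) = -47731 - (-5984 - 1*(-195)*(4 - 5/19)) = -47731 - (-5984 - 1*(-195)*71/19) = -47731 - (-5984 + 13845/19) = -47731 - 1*(-99851/19) = -47731 + 99851/19 = -807038/19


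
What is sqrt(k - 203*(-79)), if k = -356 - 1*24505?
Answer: 2*I*sqrt(2206) ≈ 93.936*I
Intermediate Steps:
k = -24861 (k = -356 - 24505 = -24861)
sqrt(k - 203*(-79)) = sqrt(-24861 - 203*(-79)) = sqrt(-24861 + 16037) = sqrt(-8824) = 2*I*sqrt(2206)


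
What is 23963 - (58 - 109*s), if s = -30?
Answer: 20635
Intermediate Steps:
23963 - (58 - 109*s) = 23963 - (58 - 109*(-30)) = 23963 - (58 + 3270) = 23963 - 1*3328 = 23963 - 3328 = 20635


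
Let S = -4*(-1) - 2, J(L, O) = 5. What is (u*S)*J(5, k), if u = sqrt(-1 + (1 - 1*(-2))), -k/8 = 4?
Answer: 10*sqrt(2) ≈ 14.142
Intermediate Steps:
k = -32 (k = -8*4 = -32)
S = 2 (S = 4 - 2 = 2)
u = sqrt(2) (u = sqrt(-1 + (1 + 2)) = sqrt(-1 + 3) = sqrt(2) ≈ 1.4142)
(u*S)*J(5, k) = (sqrt(2)*2)*5 = (2*sqrt(2))*5 = 10*sqrt(2)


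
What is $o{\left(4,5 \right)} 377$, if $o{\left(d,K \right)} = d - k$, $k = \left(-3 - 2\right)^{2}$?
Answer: $-7917$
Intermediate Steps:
$k = 25$ ($k = \left(-5\right)^{2} = 25$)
$o{\left(d,K \right)} = -25 + d$ ($o{\left(d,K \right)} = d - 25 = -25 + d$)
$o{\left(4,5 \right)} 377 = \left(-25 + 4\right) 377 = \left(-21\right) 377 = -7917$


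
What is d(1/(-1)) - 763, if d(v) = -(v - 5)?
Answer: -757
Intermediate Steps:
d(v) = 5 - v (d(v) = -(-5 + v) = 5 - v)
d(1/(-1)) - 763 = (5 - 1/(-1)) - 763 = (5 - 1*(-1)) - 763 = (5 + 1) - 763 = 6 - 763 = -757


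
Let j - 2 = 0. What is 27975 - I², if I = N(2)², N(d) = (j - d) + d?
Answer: 27959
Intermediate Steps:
j = 2 (j = 2 + 0 = 2)
N(d) = 2 (N(d) = (2 - d) + d = 2)
I = 4 (I = 2² = 4)
27975 - I² = 27975 - 1*4² = 27975 - 1*16 = 27975 - 16 = 27959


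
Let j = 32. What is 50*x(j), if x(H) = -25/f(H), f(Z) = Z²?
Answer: -625/512 ≈ -1.2207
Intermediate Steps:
x(H) = -25/H²
50*x(j) = 50*(-25/32²) = 50*(-25*1/1024) = 50*(-25/1024) = -625/512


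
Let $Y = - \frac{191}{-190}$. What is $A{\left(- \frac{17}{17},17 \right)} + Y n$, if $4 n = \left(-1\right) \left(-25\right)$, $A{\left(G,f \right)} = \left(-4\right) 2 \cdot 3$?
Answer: $- \frac{2693}{152} \approx -17.717$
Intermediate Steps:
$A{\left(G,f \right)} = -24$ ($A{\left(G,f \right)} = \left(-8\right) 3 = -24$)
$n = \frac{25}{4}$ ($n = \frac{\left(-1\right) \left(-25\right)}{4} = \frac{1}{4} \cdot 25 = \frac{25}{4} \approx 6.25$)
$Y = \frac{191}{190}$ ($Y = \left(-191\right) \left(- \frac{1}{190}\right) = \frac{191}{190} \approx 1.0053$)
$A{\left(- \frac{17}{17},17 \right)} + Y n = -24 + \frac{191}{190} \cdot \frac{25}{4} = -24 + \frac{955}{152} = - \frac{2693}{152}$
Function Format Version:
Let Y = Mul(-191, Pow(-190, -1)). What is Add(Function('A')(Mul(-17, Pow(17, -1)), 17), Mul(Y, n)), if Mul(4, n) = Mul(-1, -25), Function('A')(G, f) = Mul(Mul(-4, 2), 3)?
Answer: Rational(-2693, 152) ≈ -17.717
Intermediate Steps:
Function('A')(G, f) = -24 (Function('A')(G, f) = Mul(-8, 3) = -24)
n = Rational(25, 4) (n = Mul(Rational(1, 4), Mul(-1, -25)) = Mul(Rational(1, 4), 25) = Rational(25, 4) ≈ 6.2500)
Y = Rational(191, 190) (Y = Mul(-191, Rational(-1, 190)) = Rational(191, 190) ≈ 1.0053)
Add(Function('A')(Mul(-17, Pow(17, -1)), 17), Mul(Y, n)) = Add(-24, Mul(Rational(191, 190), Rational(25, 4))) = Add(-24, Rational(955, 152)) = Rational(-2693, 152)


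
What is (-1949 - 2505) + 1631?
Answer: -2823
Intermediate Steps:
(-1949 - 2505) + 1631 = -4454 + 1631 = -2823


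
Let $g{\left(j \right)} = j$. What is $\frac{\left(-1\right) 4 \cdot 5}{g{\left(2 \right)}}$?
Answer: $-10$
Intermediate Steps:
$\frac{\left(-1\right) 4 \cdot 5}{g{\left(2 \right)}} = \frac{\left(-1\right) 4 \cdot 5}{2} = \left(-4\right) 5 \cdot \frac{1}{2} = \left(-20\right) \frac{1}{2} = -10$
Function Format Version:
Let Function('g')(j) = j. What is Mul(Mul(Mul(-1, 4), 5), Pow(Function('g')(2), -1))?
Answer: -10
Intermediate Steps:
Mul(Mul(Mul(-1, 4), 5), Pow(Function('g')(2), -1)) = Mul(Mul(Mul(-1, 4), 5), Pow(2, -1)) = Mul(Mul(-4, 5), Rational(1, 2)) = Mul(-20, Rational(1, 2)) = -10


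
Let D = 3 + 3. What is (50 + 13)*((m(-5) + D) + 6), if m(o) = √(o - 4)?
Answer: 756 + 189*I ≈ 756.0 + 189.0*I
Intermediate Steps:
m(o) = √(-4 + o)
D = 6
(50 + 13)*((m(-5) + D) + 6) = (50 + 13)*((√(-4 - 5) + 6) + 6) = 63*((√(-9) + 6) + 6) = 63*((3*I + 6) + 6) = 63*((6 + 3*I) + 6) = 63*(12 + 3*I) = 756 + 189*I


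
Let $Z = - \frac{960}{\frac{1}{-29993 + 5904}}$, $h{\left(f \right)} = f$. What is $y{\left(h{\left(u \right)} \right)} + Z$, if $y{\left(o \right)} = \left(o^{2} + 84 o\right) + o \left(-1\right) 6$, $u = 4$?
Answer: $23125768$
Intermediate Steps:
$Z = 23125440$ ($Z = - \frac{960}{\frac{1}{-24089}} = - \frac{960}{- \frac{1}{24089}} = \left(-960\right) \left(-24089\right) = 23125440$)
$y{\left(o \right)} = o^{2} + 78 o$ ($y{\left(o \right)} = \left(o^{2} + 84 o\right) + - o 6 = \left(o^{2} + 84 o\right) - 6 o = o^{2} + 78 o$)
$y{\left(h{\left(u \right)} \right)} + Z = 4 \left(78 + 4\right) + 23125440 = 4 \cdot 82 + 23125440 = 328 + 23125440 = 23125768$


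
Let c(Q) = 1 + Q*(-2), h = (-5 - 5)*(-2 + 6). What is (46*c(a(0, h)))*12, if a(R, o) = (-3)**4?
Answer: -88872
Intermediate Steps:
h = -40 (h = -10*4 = -40)
a(R, o) = 81
c(Q) = 1 - 2*Q
(46*c(a(0, h)))*12 = (46*(1 - 2*81))*12 = (46*(1 - 162))*12 = (46*(-161))*12 = -7406*12 = -88872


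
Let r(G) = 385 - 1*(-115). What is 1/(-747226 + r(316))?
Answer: -1/746726 ≈ -1.3392e-6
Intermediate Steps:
r(G) = 500 (r(G) = 385 + 115 = 500)
1/(-747226 + r(316)) = 1/(-747226 + 500) = 1/(-746726) = -1/746726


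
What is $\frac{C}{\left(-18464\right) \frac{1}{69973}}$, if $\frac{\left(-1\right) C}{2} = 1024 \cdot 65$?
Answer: $\frac{291087680}{577} \approx 5.0448 \cdot 10^{5}$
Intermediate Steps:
$C = -133120$ ($C = - 2 \cdot 1024 \cdot 65 = \left(-2\right) 66560 = -133120$)
$\frac{C}{\left(-18464\right) \frac{1}{69973}} = - \frac{133120}{\left(-18464\right) \frac{1}{69973}} = - \frac{133120}{- \frac{18464}{69973}} = \left(-133120\right) \left(- \frac{69973}{18464}\right) = \frac{291087680}{577}$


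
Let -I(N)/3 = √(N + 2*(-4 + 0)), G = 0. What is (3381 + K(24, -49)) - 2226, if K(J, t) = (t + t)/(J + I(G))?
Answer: 31087/27 - 49*I*√2/54 ≈ 1151.4 - 1.2833*I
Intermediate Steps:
I(N) = -3*√(-8 + N) (I(N) = -3*√(N + 2*(-4 + 0)) = -3*√(N + 2*(-4)) = -3*√(N - 8) = -3*√(-8 + N))
K(J, t) = 2*t/(J - 6*I*√2) (K(J, t) = (t + t)/(J - 3*√(-8 + 0)) = (2*t)/(J - 6*I*√2) = 2*t/(J - 6*I*√2))
(3381 + K(24, -49)) - 2226 = (3381 + 2*(-49)/(24 - 6*I*√2)) - 2226 = (3381 - 98/(24 - 6*I*√2)) - 2226 = 1155 - 98/(24 - 6*I*√2)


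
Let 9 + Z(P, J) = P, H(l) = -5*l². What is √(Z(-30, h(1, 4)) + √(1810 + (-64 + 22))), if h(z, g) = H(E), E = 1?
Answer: √(-39 + 2*√442) ≈ 1.7457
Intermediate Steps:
h(z, g) = -5 (h(z, g) = -5*1² = -5*1 = -5)
Z(P, J) = -9 + P
√(Z(-30, h(1, 4)) + √(1810 + (-64 + 22))) = √((-9 - 30) + √(1810 + (-64 + 22))) = √(-39 + √(1810 - 42)) = √(-39 + √1768) = √(-39 + 2*√442)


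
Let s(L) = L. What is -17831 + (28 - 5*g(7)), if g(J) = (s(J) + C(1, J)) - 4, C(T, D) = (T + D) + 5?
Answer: -17883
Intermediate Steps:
C(T, D) = 5 + D + T (C(T, D) = (D + T) + 5 = 5 + D + T)
g(J) = 2 + 2*J (g(J) = (J + (5 + J + 1)) - 4 = (J + (6 + J)) - 4 = (6 + 2*J) - 4 = 2 + 2*J)
-17831 + (28 - 5*g(7)) = -17831 + (28 - 5*(2 + 2*7)) = -17831 + (28 - 5*(2 + 14)) = -17831 + (28 - 5*16) = -17831 + (28 - 80) = -17831 - 52 = -17883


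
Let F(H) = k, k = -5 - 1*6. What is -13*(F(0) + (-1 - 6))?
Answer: 234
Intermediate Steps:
k = -11 (k = -5 - 6 = -11)
F(H) = -11
-13*(F(0) + (-1 - 6)) = -13*(-11 + (-1 - 6)) = -13*(-11 - 7) = -13*(-18) = 234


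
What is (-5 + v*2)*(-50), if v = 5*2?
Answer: -750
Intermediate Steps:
v = 10
(-5 + v*2)*(-50) = (-5 + 10*2)*(-50) = (-5 + 20)*(-50) = 15*(-50) = -750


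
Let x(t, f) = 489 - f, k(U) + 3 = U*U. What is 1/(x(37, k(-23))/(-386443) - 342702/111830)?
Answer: -21607960345/66215325638 ≈ -0.32633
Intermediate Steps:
k(U) = -3 + U² (k(U) = -3 + U*U = -3 + U²)
1/(x(37, k(-23))/(-386443) - 342702/111830) = 1/((489 - (-3 + (-23)²))/(-386443) - 342702/111830) = 1/((489 - (-3 + 529))*(-1/386443) - 342702*1/111830) = 1/((489 - 1*526)*(-1/386443) - 171351/55915) = 1/((489 - 526)*(-1/386443) - 171351/55915) = 1/(-37*(-1/386443) - 171351/55915) = 1/(37/386443 - 171351/55915) = 1/(-66215325638/21607960345) = -21607960345/66215325638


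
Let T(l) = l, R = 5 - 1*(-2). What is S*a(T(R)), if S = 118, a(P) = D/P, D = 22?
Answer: 2596/7 ≈ 370.86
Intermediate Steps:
R = 7 (R = 5 + 2 = 7)
a(P) = 22/P
S*a(T(R)) = 118*(22/7) = 2596/7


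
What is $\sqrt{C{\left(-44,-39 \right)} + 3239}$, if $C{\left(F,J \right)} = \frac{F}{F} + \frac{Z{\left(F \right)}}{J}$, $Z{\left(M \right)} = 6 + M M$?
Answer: $\frac{\sqrt{4852302}}{39} \approx 56.482$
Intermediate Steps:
$Z{\left(M \right)} = 6 + M^{2}$
$C{\left(F,J \right)} = 1 + \frac{6 + F^{2}}{J}$ ($C{\left(F,J \right)} = \frac{F}{F} + \frac{6 + F^{2}}{J} = 1 + \frac{6 + F^{2}}{J}$)
$\sqrt{C{\left(-44,-39 \right)} + 3239} = \sqrt{\frac{6 - 39 + \left(-44\right)^{2}}{-39} + 3239} = \sqrt{- \frac{6 - 39 + 1936}{39} + 3239} = \sqrt{\left(- \frac{1}{39}\right) 1903 + 3239} = \sqrt{- \frac{1903}{39} + 3239} = \sqrt{\frac{124418}{39}} = \frac{\sqrt{4852302}}{39}$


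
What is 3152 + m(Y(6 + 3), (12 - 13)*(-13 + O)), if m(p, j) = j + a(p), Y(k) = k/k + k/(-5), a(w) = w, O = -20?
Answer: 15921/5 ≈ 3184.2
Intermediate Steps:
Y(k) = 1 - k/5 (Y(k) = 1 + k*(-1/5) = 1 - k/5)
m(p, j) = j + p
3152 + m(Y(6 + 3), (12 - 13)*(-13 + O)) = 3152 + ((12 - 13)*(-13 - 20) + (1 - (6 + 3)/5)) = 3152 + (-1*(-33) + (1 - 1/5*9)) = 3152 + (33 + (1 - 9/5)) = 3152 + (33 - 4/5) = 3152 + 161/5 = 15921/5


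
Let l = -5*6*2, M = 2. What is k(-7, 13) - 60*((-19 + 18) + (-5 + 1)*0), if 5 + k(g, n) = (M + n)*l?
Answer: -845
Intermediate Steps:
l = -60 (l = -30*2 = -60)
k(g, n) = -125 - 60*n (k(g, n) = -5 + (2 + n)*(-60) = -5 + (-120 - 60*n) = -125 - 60*n)
k(-7, 13) - 60*((-19 + 18) + (-5 + 1)*0) = (-125 - 60*13) - 60*((-19 + 18) + (-5 + 1)*0) = (-125 - 780) - 60*(-1 - 4*0) = -905 - 60*(-1 + 0) = -905 - 60*(-1) = -905 + 60 = -845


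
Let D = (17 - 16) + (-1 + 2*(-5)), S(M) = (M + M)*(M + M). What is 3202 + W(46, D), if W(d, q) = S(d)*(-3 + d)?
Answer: 367154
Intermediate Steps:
S(M) = 4*M**2 (S(M) = (2*M)*(2*M) = 4*M**2)
D = -10 (D = 1 + (-1 - 10) = 1 - 11 = -10)
W(d, q) = 4*d**2*(-3 + d) (W(d, q) = (4*d**2)*(-3 + d) = 4*d**2*(-3 + d))
3202 + W(46, D) = 3202 + 4*46**2*(-3 + 46) = 3202 + 4*2116*43 = 3202 + 363952 = 367154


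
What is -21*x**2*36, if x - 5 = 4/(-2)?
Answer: -6804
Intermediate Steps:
x = 3 (x = 5 + 4/(-2) = 5 + 4*(-1/2) = 5 - 2 = 3)
-21*x**2*36 = -21*3**2*36 = -21*9*36 = -189*36 = -6804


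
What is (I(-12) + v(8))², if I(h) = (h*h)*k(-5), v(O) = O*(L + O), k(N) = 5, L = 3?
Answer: 652864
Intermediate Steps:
v(O) = O*(3 + O)
I(h) = 5*h² (I(h) = (h*h)*5 = h²*5 = 5*h²)
(I(-12) + v(8))² = (5*(-12)² + 8*(3 + 8))² = (5*144 + 8*11)² = (720 + 88)² = 808² = 652864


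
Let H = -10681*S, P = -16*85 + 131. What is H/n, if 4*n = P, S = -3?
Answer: -128172/1229 ≈ -104.29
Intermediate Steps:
P = -1229 (P = -1360 + 131 = -1229)
H = 32043 (H = -10681*(-3) = 32043)
n = -1229/4 (n = (1/4)*(-1229) = -1229/4 ≈ -307.25)
H/n = 32043/(-1229/4) = 32043*(-4/1229) = -128172/1229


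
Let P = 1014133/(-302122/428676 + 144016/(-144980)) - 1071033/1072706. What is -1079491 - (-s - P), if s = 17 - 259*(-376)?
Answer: -22349236498830644912561/14151385665679682 ≈ -1.5793e+6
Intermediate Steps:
s = 97401 (s = 17 + 97384 = 97401)
P = -8451302150423286017181/14151385665679682 (P = 1014133/(-302122*1/428676 + 144016*(-1/144980)) - 1071033*1/1072706 = 1014133/(-151061/214338 - 36004/36245) - 1071033/1072706 = 1014133/(-13192231297/7768680810) - 1071033/1072706 = 1014133*(-7768680810/13192231297) - 1071033/1072706 = -7878475575887730/13192231297 - 1071033/1072706 = -8451302150423286017181/14151385665679682 ≈ -5.9721e+5)
-1079491 - (-s - P) = -1079491 - (-1*97401 - 1*(-8451302150423286017181/14151385665679682)) = -1079491 - (-97401 + 8451302150423286017181/14151385665679682) = -1079491 - 1*7072943035200419310699/14151385665679682 = -1079491 - 7072943035200419310699/14151385665679682 = -22349236498830644912561/14151385665679682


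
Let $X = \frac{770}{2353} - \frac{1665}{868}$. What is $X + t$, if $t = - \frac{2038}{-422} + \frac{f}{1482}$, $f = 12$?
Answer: $\frac{26582498955}{8187997636} \approx 3.2465$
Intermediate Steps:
$t = \frac{252115}{52117}$ ($t = - \frac{2038}{-422} + \frac{12}{1482} = \left(-2038\right) \left(- \frac{1}{422}\right) + 12 \cdot \frac{1}{1482} = \frac{1019}{211} + \frac{2}{247} = \frac{252115}{52117} \approx 4.8375$)
$X = - \frac{3249385}{2042404}$ ($X = 770 \cdot \frac{1}{2353} - \frac{1665}{868} = \frac{770}{2353} - \frac{1665}{868} = - \frac{3249385}{2042404} \approx -1.591$)
$X + t = - \frac{3249385}{2042404} + \frac{252115}{52117} = \frac{26582498955}{8187997636}$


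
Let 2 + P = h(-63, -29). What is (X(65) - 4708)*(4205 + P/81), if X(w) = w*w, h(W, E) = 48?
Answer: -54844811/27 ≈ -2.0313e+6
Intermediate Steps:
P = 46 (P = -2 + 48 = 46)
X(w) = w²
(X(65) - 4708)*(4205 + P/81) = (65² - 4708)*(4205 + 46/81) = (4225 - 4708)*(4205 + 46*(1/81)) = -483*(4205 + 46/81) = -483*340651/81 = -54844811/27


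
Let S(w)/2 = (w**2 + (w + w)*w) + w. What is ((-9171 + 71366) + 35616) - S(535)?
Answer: -1620609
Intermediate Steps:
S(w) = 2*w + 6*w**2 (S(w) = 2*((w**2 + (w + w)*w) + w) = 2*((w**2 + (2*w)*w) + w) = 2*((w**2 + 2*w**2) + w) = 2*(3*w**2 + w) = 2*(w + 3*w**2) = 2*w + 6*w**2)
((-9171 + 71366) + 35616) - S(535) = ((-9171 + 71366) + 35616) - 2*535*(1 + 3*535) = (62195 + 35616) - 2*535*(1 + 1605) = 97811 - 2*535*1606 = 97811 - 1*1718420 = 97811 - 1718420 = -1620609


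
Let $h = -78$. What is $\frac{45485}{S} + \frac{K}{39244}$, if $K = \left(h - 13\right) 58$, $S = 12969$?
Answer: $\frac{78025589}{23134338} \approx 3.3727$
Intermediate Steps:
$K = -5278$ ($K = \left(-78 - 13\right) 58 = \left(-91\right) 58 = -5278$)
$\frac{45485}{S} + \frac{K}{39244} = \frac{45485}{12969} - \frac{5278}{39244} = 45485 \cdot \frac{1}{12969} - \frac{2639}{19622} = \frac{4135}{1179} - \frac{2639}{19622} = \frac{78025589}{23134338}$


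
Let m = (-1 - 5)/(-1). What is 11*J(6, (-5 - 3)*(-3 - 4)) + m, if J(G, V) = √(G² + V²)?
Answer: 6 + 22*√793 ≈ 625.53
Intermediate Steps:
m = 6 (m = -6*(-1) = 6)
11*J(6, (-5 - 3)*(-3 - 4)) + m = 11*√(6² + ((-5 - 3)*(-3 - 4))²) + 6 = 11*√(36 + (-8*(-7))²) + 6 = 11*√(36 + 56²) + 6 = 11*√(36 + 3136) + 6 = 11*√3172 + 6 = 11*(2*√793) + 6 = 22*√793 + 6 = 6 + 22*√793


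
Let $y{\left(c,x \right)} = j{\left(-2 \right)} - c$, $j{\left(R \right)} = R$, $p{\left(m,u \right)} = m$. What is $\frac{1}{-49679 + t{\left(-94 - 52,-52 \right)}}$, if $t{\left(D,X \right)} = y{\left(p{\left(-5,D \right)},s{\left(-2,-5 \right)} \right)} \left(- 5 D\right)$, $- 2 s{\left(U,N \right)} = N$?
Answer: $- \frac{1}{47489} \approx -2.1057 \cdot 10^{-5}$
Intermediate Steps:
$s{\left(U,N \right)} = - \frac{N}{2}$
$y{\left(c,x \right)} = -2 - c$
$t{\left(D,X \right)} = - 15 D$ ($t{\left(D,X \right)} = \left(-2 - -5\right) \left(- 5 D\right) = \left(-2 + 5\right) \left(- 5 D\right) = 3 \left(- 5 D\right) = - 15 D$)
$\frac{1}{-49679 + t{\left(-94 - 52,-52 \right)}} = \frac{1}{-49679 - 15 \left(-94 - 52\right)} = \frac{1}{-49679 - -2190} = \frac{1}{-49679 + 2190} = \frac{1}{-47489} = - \frac{1}{47489}$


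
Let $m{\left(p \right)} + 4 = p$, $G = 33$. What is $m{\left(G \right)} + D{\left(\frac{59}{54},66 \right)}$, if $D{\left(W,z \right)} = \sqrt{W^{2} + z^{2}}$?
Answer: $29 + \frac{\sqrt{12705577}}{54} \approx 95.009$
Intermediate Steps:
$m{\left(p \right)} = -4 + p$
$m{\left(G \right)} + D{\left(\frac{59}{54},66 \right)} = \left(-4 + 33\right) + \sqrt{\left(\frac{59}{54}\right)^{2} + 66^{2}} = 29 + \sqrt{\left(59 \cdot \frac{1}{54}\right)^{2} + 4356} = 29 + \sqrt{\left(\frac{59}{54}\right)^{2} + 4356} = 29 + \sqrt{\frac{3481}{2916} + 4356} = 29 + \sqrt{\frac{12705577}{2916}} = 29 + \frac{\sqrt{12705577}}{54}$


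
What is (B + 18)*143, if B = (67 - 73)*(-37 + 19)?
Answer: 18018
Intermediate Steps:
B = 108 (B = -6*(-18) = 108)
(B + 18)*143 = (108 + 18)*143 = 126*143 = 18018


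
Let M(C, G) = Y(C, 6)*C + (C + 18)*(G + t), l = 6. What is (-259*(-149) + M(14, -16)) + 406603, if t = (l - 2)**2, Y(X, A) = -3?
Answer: 445152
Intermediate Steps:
t = 16 (t = (6 - 2)**2 = 4**2 = 16)
M(C, G) = -3*C + (16 + G)*(18 + C) (M(C, G) = -3*C + (C + 18)*(G + 16) = -3*C + (18 + C)*(16 + G) = -3*C + (16 + G)*(18 + C))
(-259*(-149) + M(14, -16)) + 406603 = (-259*(-149) + (288 + 13*14 + 18*(-16) + 14*(-16))) + 406603 = (38591 + (288 + 182 - 288 - 224)) + 406603 = (38591 - 42) + 406603 = 38549 + 406603 = 445152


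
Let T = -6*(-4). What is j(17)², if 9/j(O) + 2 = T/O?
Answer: 23409/100 ≈ 234.09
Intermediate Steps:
T = 24
j(O) = 9/(-2 + 24/O)
j(17)² = (-9*17/(-24 + 2*17))² = (-9*17/(-24 + 34))² = (-9*17/10)² = (-9*17*⅒)² = (-153/10)² = 23409/100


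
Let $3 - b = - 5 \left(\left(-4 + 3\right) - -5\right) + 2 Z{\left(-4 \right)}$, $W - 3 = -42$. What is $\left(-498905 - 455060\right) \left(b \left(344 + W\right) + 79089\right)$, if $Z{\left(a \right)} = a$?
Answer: $-84467876960$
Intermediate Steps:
$W = -39$ ($W = 3 - 42 = -39$)
$b = 31$ ($b = 3 - \left(- 5 \left(\left(-4 + 3\right) - -5\right) + 2 \left(-4\right)\right) = 3 - \left(- 5 \left(-1 + 5\right) - 8\right) = 3 - \left(\left(-5\right) 4 - 8\right) = 3 - \left(-20 - 8\right) = 3 - -28 = 3 + 28 = 31$)
$\left(-498905 - 455060\right) \left(b \left(344 + W\right) + 79089\right) = \left(-498905 - 455060\right) \left(31 \left(344 - 39\right) + 79089\right) = - 953965 \left(31 \cdot 305 + 79089\right) = - 953965 \left(9455 + 79089\right) = \left(-953965\right) 88544 = -84467876960$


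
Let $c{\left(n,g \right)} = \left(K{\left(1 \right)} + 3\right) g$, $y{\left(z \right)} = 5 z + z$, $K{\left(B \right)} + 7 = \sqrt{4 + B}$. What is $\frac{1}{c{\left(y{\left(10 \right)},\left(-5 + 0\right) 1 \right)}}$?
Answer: $\frac{4}{55} + \frac{\sqrt{5}}{55} \approx 0.11338$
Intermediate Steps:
$K{\left(B \right)} = -7 + \sqrt{4 + B}$
$y{\left(z \right)} = 6 z$
$c{\left(n,g \right)} = g \left(-4 + \sqrt{5}\right)$ ($c{\left(n,g \right)} = \left(\left(-7 + \sqrt{4 + 1}\right) + 3\right) g = \left(\left(-7 + \sqrt{5}\right) + 3\right) g = \left(-4 + \sqrt{5}\right) g = g \left(-4 + \sqrt{5}\right)$)
$\frac{1}{c{\left(y{\left(10 \right)},\left(-5 + 0\right) 1 \right)}} = \frac{1}{\left(-5 + 0\right) 1 \left(-4 + \sqrt{5}\right)} = \frac{1}{\left(-5\right) 1 \left(-4 + \sqrt{5}\right)} = \frac{1}{\left(-5\right) \left(-4 + \sqrt{5}\right)} = \frac{1}{20 - 5 \sqrt{5}}$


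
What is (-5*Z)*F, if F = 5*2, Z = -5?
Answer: 250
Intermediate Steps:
F = 10
(-5*Z)*F = -5*(-5)*10 = 25*10 = 250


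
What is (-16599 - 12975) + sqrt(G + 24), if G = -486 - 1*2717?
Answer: -29574 + 17*I*sqrt(11) ≈ -29574.0 + 56.383*I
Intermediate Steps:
G = -3203 (G = -486 - 2717 = -3203)
(-16599 - 12975) + sqrt(G + 24) = (-16599 - 12975) + sqrt(-3203 + 24) = -29574 + sqrt(-3179) = -29574 + 17*I*sqrt(11)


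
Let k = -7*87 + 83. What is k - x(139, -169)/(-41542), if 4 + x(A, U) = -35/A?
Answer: -3037302379/5774338 ≈ -526.00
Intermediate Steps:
x(A, U) = -4 - 35/A
k = -526 (k = -609 + 83 = -526)
k - x(139, -169)/(-41542) = -526 - (-4 - 35/139)/(-41542) = -526 - (-4 - 35*1/139)*(-1)/41542 = -526 - (-4 - 35/139)*(-1)/41542 = -526 - (-591)*(-1)/(139*41542) = -526 - 1*591/5774338 = -526 - 591/5774338 = -3037302379/5774338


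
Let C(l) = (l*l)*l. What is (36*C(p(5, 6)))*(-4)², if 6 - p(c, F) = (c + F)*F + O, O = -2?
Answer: -112384512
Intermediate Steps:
p(c, F) = 8 - F*(F + c) (p(c, F) = 6 - ((c + F)*F - 2) = 6 - ((F + c)*F - 2) = 6 - (F*(F + c) - 2) = 6 - (-2 + F*(F + c)) = 6 + (2 - F*(F + c)) = 8 - F*(F + c))
C(l) = l³ (C(l) = l²*l = l³)
(36*C(p(5, 6)))*(-4)² = (36*(8 - 1*6² - 1*6*5)³)*(-4)² = (36*(8 - 1*36 - 30)³)*16 = (36*(8 - 36 - 30)³)*16 = (36*(-58)³)*16 = (36*(-195112))*16 = -7024032*16 = -112384512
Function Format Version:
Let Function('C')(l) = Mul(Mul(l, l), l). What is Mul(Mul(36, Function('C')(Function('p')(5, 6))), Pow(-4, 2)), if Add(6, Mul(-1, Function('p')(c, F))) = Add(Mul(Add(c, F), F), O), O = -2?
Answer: -112384512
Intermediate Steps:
Function('p')(c, F) = Add(8, Mul(-1, F, Add(F, c))) (Function('p')(c, F) = Add(6, Mul(-1, Add(Mul(Add(c, F), F), -2))) = Add(6, Mul(-1, Add(Mul(Add(F, c), F), -2))) = Add(6, Mul(-1, Add(Mul(F, Add(F, c)), -2))) = Add(6, Mul(-1, Add(-2, Mul(F, Add(F, c))))) = Add(6, Add(2, Mul(-1, F, Add(F, c)))) = Add(8, Mul(-1, F, Add(F, c))))
Function('C')(l) = Pow(l, 3) (Function('C')(l) = Mul(Pow(l, 2), l) = Pow(l, 3))
Mul(Mul(36, Function('C')(Function('p')(5, 6))), Pow(-4, 2)) = Mul(Mul(36, Pow(Add(8, Mul(-1, Pow(6, 2)), Mul(-1, 6, 5)), 3)), Pow(-4, 2)) = Mul(Mul(36, Pow(Add(8, Mul(-1, 36), -30), 3)), 16) = Mul(Mul(36, Pow(Add(8, -36, -30), 3)), 16) = Mul(Mul(36, Pow(-58, 3)), 16) = Mul(Mul(36, -195112), 16) = Mul(-7024032, 16) = -112384512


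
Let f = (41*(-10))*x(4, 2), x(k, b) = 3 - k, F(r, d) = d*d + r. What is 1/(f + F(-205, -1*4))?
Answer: 1/221 ≈ 0.0045249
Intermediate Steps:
F(r, d) = r + d**2 (F(r, d) = d**2 + r = r + d**2)
f = 410 (f = (41*(-10))*(3 - 1*4) = -410*(3 - 4) = -410*(-1) = 410)
1/(f + F(-205, -1*4)) = 1/(410 + (-205 + (-1*4)**2)) = 1/(410 + (-205 + (-4)**2)) = 1/(410 + (-205 + 16)) = 1/(410 - 189) = 1/221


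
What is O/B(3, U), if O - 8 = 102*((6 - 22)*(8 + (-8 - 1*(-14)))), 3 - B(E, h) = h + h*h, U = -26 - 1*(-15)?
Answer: 22840/107 ≈ 213.46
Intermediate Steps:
U = -11 (U = -26 + 15 = -11)
B(E, h) = 3 - h - h² (B(E, h) = 3 - (h + h*h) = 3 - (h + h²) = 3 + (-h - h²) = 3 - h - h²)
O = -22840 (O = 8 + 102*((6 - 22)*(8 + (-8 - 1*(-14)))) = 8 + 102*(-16*(8 + (-8 + 14))) = 8 + 102*(-16*(8 + 6)) = 8 + 102*(-16*14) = 8 + 102*(-224) = 8 - 22848 = -22840)
O/B(3, U) = -22840/(3 - 1*(-11) - 1*(-11)²) = -22840/(3 + 11 - 1*121) = -22840/(3 + 11 - 121) = -22840/(-107) = -22840*(-1/107) = 22840/107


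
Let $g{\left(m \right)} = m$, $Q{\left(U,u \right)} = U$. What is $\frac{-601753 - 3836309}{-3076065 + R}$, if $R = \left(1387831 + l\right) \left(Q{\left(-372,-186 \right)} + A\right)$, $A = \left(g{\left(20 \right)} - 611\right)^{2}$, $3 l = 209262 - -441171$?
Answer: $- \frac{1479354}{186623653171} \approx -7.9269 \cdot 10^{-6}$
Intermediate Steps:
$l = 216811$ ($l = \frac{209262 - -441171}{3} = \frac{209262 + 441171}{3} = \frac{1}{3} \cdot 650433 = 216811$)
$A = 349281$ ($A = \left(20 - 611\right)^{2} = \left(-591\right)^{2} = 349281$)
$R = 559874035578$ ($R = \left(1387831 + 216811\right) \left(-372 + 349281\right) = 1604642 \cdot 348909 = 559874035578$)
$\frac{-601753 - 3836309}{-3076065 + R} = \frac{-601753 - 3836309}{-3076065 + 559874035578} = - \frac{4438062}{559870959513} = \left(-4438062\right) \frac{1}{559870959513} = - \frac{1479354}{186623653171}$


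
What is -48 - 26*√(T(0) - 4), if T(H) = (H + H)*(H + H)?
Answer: -48 - 52*I ≈ -48.0 - 52.0*I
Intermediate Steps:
T(H) = 4*H² (T(H) = (2*H)*(2*H) = 4*H²)
-48 - 26*√(T(0) - 4) = -48 - 26*√(4*0² - 4) = -48 - 26*√(4*0 - 4) = -48 - 26*√(0 - 4) = -48 - 52*I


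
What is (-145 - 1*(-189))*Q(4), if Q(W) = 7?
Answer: 308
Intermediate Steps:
(-145 - 1*(-189))*Q(4) = (-145 - 1*(-189))*7 = (-145 + 189)*7 = 44*7 = 308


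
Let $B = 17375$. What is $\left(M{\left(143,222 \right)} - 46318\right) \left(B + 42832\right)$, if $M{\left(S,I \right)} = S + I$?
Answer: $-2766692271$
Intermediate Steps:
$M{\left(S,I \right)} = I + S$
$\left(M{\left(143,222 \right)} - 46318\right) \left(B + 42832\right) = \left(\left(222 + 143\right) - 46318\right) \left(17375 + 42832\right) = \left(365 - 46318\right) 60207 = \left(-45953\right) 60207 = -2766692271$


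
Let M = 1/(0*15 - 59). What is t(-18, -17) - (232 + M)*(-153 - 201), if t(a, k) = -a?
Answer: 82140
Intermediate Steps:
M = -1/59 (M = 1/(0 - 59) = 1/(-59) = -1/59 ≈ -0.016949)
t(-18, -17) - (232 + M)*(-153 - 201) = -1*(-18) - (232 - 1/59)*(-153 - 201) = 18 - 13687*(-354)/59 = 18 - 1*(-82122) = 18 + 82122 = 82140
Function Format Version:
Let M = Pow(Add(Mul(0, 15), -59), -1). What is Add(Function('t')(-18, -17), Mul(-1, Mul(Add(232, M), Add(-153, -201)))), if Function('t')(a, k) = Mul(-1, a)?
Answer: 82140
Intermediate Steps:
M = Rational(-1, 59) (M = Pow(Add(0, -59), -1) = Pow(-59, -1) = Rational(-1, 59) ≈ -0.016949)
Add(Function('t')(-18, -17), Mul(-1, Mul(Add(232, M), Add(-153, -201)))) = Add(Mul(-1, -18), Mul(-1, Mul(Add(232, Rational(-1, 59)), Add(-153, -201)))) = Add(18, Mul(-1, Mul(Rational(13687, 59), -354))) = Add(18, Mul(-1, -82122)) = Add(18, 82122) = 82140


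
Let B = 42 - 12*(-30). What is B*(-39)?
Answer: -15678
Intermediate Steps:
B = 402 (B = 42 + 360 = 402)
B*(-39) = 402*(-39) = -15678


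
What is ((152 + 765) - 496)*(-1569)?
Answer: -660549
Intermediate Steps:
((152 + 765) - 496)*(-1569) = (917 - 496)*(-1569) = 421*(-1569) = -660549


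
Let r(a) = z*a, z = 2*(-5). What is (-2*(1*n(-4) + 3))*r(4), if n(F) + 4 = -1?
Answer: -160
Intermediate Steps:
z = -10
n(F) = -5 (n(F) = -4 - 1 = -5)
r(a) = -10*a
(-2*(1*n(-4) + 3))*r(4) = (-2*(1*(-5) + 3))*(-10*4) = -2*(-5 + 3)*(-40) = -2*(-2)*(-40) = 4*(-40) = -160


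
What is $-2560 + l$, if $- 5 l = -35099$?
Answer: $\frac{22299}{5} \approx 4459.8$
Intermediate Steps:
$l = \frac{35099}{5}$ ($l = \left(- \frac{1}{5}\right) \left(-35099\right) = \frac{35099}{5} \approx 7019.8$)
$-2560 + l = -2560 + \frac{35099}{5} = \frac{22299}{5}$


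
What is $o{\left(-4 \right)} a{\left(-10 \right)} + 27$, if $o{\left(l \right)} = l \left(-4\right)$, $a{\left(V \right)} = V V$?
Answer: $1627$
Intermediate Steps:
$a{\left(V \right)} = V^{2}$
$o{\left(l \right)} = - 4 l$
$o{\left(-4 \right)} a{\left(-10 \right)} + 27 = \left(-4\right) \left(-4\right) \left(-10\right)^{2} + 27 = 16 \cdot 100 + 27 = 1600 + 27 = 1627$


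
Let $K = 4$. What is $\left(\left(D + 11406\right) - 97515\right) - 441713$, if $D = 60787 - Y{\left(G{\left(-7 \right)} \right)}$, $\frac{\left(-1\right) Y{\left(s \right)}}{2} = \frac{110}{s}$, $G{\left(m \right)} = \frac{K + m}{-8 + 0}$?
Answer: $- \frac{1399345}{3} \approx -4.6645 \cdot 10^{5}$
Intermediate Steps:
$G{\left(m \right)} = - \frac{1}{2} - \frac{m}{8}$ ($G{\left(m \right)} = \frac{4 + m}{-8 + 0} = \frac{4 + m}{-8} = \left(4 + m\right) \left(- \frac{1}{8}\right) = - \frac{1}{2} - \frac{m}{8}$)
$Y{\left(s \right)} = - \frac{220}{s}$ ($Y{\left(s \right)} = - 2 \frac{110}{s} = - \frac{220}{s}$)
$D = \frac{184121}{3}$ ($D = 60787 - - \frac{220}{- \frac{1}{2} - - \frac{7}{8}} = 60787 - - \frac{220}{- \frac{1}{2} + \frac{7}{8}} = 60787 - - \frac{220}{\frac{3}{8}} = 60787 - \left(-220\right) \frac{8}{3} = 60787 - - \frac{1760}{3} = 60787 + \frac{1760}{3} = \frac{184121}{3} \approx 61374.0$)
$\left(\left(D + 11406\right) - 97515\right) - 441713 = \left(\left(\frac{184121}{3} + 11406\right) - 97515\right) - 441713 = \left(\frac{218339}{3} - 97515\right) - 441713 = - \frac{74206}{3} - 441713 = - \frac{1399345}{3}$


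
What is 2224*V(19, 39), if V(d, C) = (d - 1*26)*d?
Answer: -295792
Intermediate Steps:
V(d, C) = d*(-26 + d) (V(d, C) = (d - 26)*d = (-26 + d)*d = d*(-26 + d))
2224*V(19, 39) = 2224*(19*(-26 + 19)) = 2224*(19*(-7)) = 2224*(-133) = -295792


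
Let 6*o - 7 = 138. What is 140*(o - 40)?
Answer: -6650/3 ≈ -2216.7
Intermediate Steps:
o = 145/6 (o = 7/6 + (⅙)*138 = 7/6 + 23 = 145/6 ≈ 24.167)
140*(o - 40) = 140*(145/6 - 40) = 140*(-95/6) = -6650/3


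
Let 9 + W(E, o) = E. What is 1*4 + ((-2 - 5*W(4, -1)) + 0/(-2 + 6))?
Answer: 27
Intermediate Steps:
W(E, o) = -9 + E
1*4 + ((-2 - 5*W(4, -1)) + 0/(-2 + 6)) = 1*4 + ((-2 - 5*(-9 + 4)) + 0/(-2 + 6)) = 4 + ((-2 - 5*(-5)) + 0/4) = 4 + ((-2 + 25) + 0*(¼)) = 4 + (23 + 0) = 4 + 23 = 27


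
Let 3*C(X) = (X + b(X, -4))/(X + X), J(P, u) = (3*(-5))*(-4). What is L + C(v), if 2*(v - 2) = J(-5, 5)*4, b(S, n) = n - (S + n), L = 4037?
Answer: 4037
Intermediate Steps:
J(P, u) = 60 (J(P, u) = -15*(-4) = 60)
b(S, n) = -S (b(S, n) = n + (-S - n) = -S)
v = 122 (v = 2 + (60*4)/2 = 2 + (½)*240 = 2 + 120 = 122)
C(X) = 0 (C(X) = ((X - X)/(X + X))/3 = (0/((2*X)))/3 = (0*(1/(2*X)))/3 = (⅓)*0 = 0)
L + C(v) = 4037 + 0 = 4037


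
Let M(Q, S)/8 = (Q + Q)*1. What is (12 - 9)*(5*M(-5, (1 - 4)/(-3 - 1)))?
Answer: -1200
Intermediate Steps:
M(Q, S) = 16*Q (M(Q, S) = 8*((Q + Q)*1) = 8*((2*Q)*1) = 8*(2*Q) = 16*Q)
(12 - 9)*(5*M(-5, (1 - 4)/(-3 - 1))) = (12 - 9)*(5*(16*(-5))) = 3*(5*(-80)) = 3*(-400) = -1200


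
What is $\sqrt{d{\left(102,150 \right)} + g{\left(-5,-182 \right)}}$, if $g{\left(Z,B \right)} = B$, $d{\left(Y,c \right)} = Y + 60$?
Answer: $2 i \sqrt{5} \approx 4.4721 i$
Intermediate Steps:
$d{\left(Y,c \right)} = 60 + Y$
$\sqrt{d{\left(102,150 \right)} + g{\left(-5,-182 \right)}} = \sqrt{\left(60 + 102\right) - 182} = \sqrt{162 - 182} = \sqrt{-20} = 2 i \sqrt{5}$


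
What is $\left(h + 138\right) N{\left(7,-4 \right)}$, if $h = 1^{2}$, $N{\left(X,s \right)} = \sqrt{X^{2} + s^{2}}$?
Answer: $139 \sqrt{65} \approx 1120.7$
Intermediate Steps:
$h = 1$
$\left(h + 138\right) N{\left(7,-4 \right)} = \left(1 + 138\right) \sqrt{7^{2} + \left(-4\right)^{2}} = 139 \sqrt{49 + 16} = 139 \sqrt{65}$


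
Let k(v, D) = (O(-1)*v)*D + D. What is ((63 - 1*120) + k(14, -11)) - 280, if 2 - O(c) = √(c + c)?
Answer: -656 + 154*I*√2 ≈ -656.0 + 217.79*I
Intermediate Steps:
O(c) = 2 - √2*√c (O(c) = 2 - √(c + c) = 2 - √(2*c) = 2 - √2*√c)
k(v, D) = D + D*v*(2 - I*√2) (k(v, D) = ((2 - √2*√(-1))*v)*D + D = ((2 - √2*I)*v)*D + D = ((2 - I*√2)*v)*D + D = (v*(2 - I*√2))*D + D = D*v*(2 - I*√2) + D = D + D*v*(2 - I*√2))
((63 - 1*120) + k(14, -11)) - 280 = ((63 - 1*120) - 11*(1 + 14*(2 - I*√2))) - 280 = ((63 - 120) - 11*(1 + (28 - 14*I*√2))) - 280 = (-57 - 11*(29 - 14*I*√2)) - 280 = (-57 + (-319 + 154*I*√2)) - 280 = (-376 + 154*I*√2) - 280 = -656 + 154*I*√2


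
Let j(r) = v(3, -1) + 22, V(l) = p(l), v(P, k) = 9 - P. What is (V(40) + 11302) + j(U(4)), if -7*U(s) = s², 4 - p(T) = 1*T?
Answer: 11294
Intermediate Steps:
p(T) = 4 - T
V(l) = 4 - l
U(s) = -s²/7
j(r) = 28 (j(r) = (9 - 1*3) + 22 = (9 - 3) + 22 = 6 + 22 = 28)
(V(40) + 11302) + j(U(4)) = ((4 - 1*40) + 11302) + 28 = ((4 - 40) + 11302) + 28 = (-36 + 11302) + 28 = 11266 + 28 = 11294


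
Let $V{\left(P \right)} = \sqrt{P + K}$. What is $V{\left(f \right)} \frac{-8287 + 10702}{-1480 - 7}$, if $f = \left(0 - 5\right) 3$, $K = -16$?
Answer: $- \frac{2415 i \sqrt{31}}{1487} \approx - 9.0425 i$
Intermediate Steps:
$f = -15$ ($f = \left(-5\right) 3 = -15$)
$V{\left(P \right)} = \sqrt{-16 + P}$ ($V{\left(P \right)} = \sqrt{P - 16} = \sqrt{-16 + P}$)
$V{\left(f \right)} \frac{-8287 + 10702}{-1480 - 7} = \sqrt{-16 - 15} \frac{-8287 + 10702}{-1480 - 7} = \sqrt{-31} \frac{2415}{-1487} = i \sqrt{31} \cdot 2415 \left(- \frac{1}{1487}\right) = i \sqrt{31} \left(- \frac{2415}{1487}\right) = - \frac{2415 i \sqrt{31}}{1487}$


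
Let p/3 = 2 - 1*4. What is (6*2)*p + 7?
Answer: -65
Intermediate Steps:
p = -6 (p = 3*(2 - 1*4) = 3*(2 - 4) = 3*(-2) = -6)
(6*2)*p + 7 = (6*2)*(-6) + 7 = 12*(-6) + 7 = -72 + 7 = -65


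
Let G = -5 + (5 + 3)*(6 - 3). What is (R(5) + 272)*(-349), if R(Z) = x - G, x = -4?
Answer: -86901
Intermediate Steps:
G = 19 (G = -5 + 8*3 = -5 + 24 = 19)
R(Z) = -23 (R(Z) = -4 - 1*19 = -4 - 19 = -23)
(R(5) + 272)*(-349) = (-23 + 272)*(-349) = 249*(-349) = -86901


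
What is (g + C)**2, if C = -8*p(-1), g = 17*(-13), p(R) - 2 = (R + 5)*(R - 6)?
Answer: 169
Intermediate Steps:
p(R) = 2 + (-6 + R)*(5 + R) (p(R) = 2 + (R + 5)*(R - 6) = 2 + (5 + R)*(-6 + R) = 2 + (-6 + R)*(5 + R))
g = -221
C = 208 (C = -8*(-28 + (-1)**2 - 1*(-1)) = -8*(-28 + 1 + 1) = -8*(-26) = 208)
(g + C)**2 = (-221 + 208)**2 = (-13)**2 = 169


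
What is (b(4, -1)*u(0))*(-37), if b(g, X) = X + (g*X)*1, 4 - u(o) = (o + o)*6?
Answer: 740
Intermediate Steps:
u(o) = 4 - 12*o (u(o) = 4 - (o + o)*6 = 4 - 2*o*6 = 4 - 12*o)
b(g, X) = X + X*g (b(g, X) = X + (X*g)*1 = X + X*g)
(b(4, -1)*u(0))*(-37) = ((-(1 + 4))*(4 - 12*0))*(-37) = ((-1*5)*(4 + 0))*(-37) = -5*4*(-37) = -20*(-37) = 740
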